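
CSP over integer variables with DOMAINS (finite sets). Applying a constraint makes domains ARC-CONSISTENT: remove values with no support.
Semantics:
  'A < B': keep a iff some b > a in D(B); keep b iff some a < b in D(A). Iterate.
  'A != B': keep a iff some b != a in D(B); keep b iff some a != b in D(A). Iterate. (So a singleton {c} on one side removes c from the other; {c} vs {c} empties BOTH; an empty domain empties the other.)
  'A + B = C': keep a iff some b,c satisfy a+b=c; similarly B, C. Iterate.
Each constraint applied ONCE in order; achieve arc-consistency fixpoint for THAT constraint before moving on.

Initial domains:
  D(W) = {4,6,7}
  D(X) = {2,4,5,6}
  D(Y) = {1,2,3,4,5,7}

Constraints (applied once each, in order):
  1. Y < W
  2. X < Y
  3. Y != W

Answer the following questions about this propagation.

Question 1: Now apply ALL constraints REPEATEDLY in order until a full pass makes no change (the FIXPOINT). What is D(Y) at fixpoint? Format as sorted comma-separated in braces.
pass 0 (initial): D(Y)={1,2,3,4,5,7}
pass 1: X {2,4,5,6}->{2,4}; Y {1,2,3,4,5,7}->{3,4,5}
pass 2: no change
Fixpoint after 2 passes: D(Y) = {3,4,5}

Answer: {3,4,5}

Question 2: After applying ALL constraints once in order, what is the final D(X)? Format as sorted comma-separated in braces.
Constraint 1 (Y < W) on D(Y)={1,2,3,4,5,7} D(W)={4,6,7}: Y {1,2,3,4,5,7}->{1,2,3,4,5}
Constraint 2 (X < Y) on D(X)={2,4,5,6} D(Y)={1,2,3,4,5}: X {2,4,5,6}->{2,4}; Y {1,2,3,4,5}->{3,4,5}
Constraint 3 (Y != W) on D(Y)={3,4,5} D(W)={4,6,7}: no change
So after all 3 constraints: D(X) = {2,4}

Answer: {2,4}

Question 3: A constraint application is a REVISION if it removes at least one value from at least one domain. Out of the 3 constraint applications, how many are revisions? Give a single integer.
Answer: 2

Derivation:
Constraint 1 (Y < W) on D(Y)={1,2,3,4,5,7} D(W)={4,6,7}: Y {1,2,3,4,5,7}->{1,2,3,4,5} => REVISION
Constraint 2 (X < Y) on D(X)={2,4,5,6} D(Y)={1,2,3,4,5}: X {2,4,5,6}->{2,4}; Y {1,2,3,4,5}->{3,4,5} => REVISION
Constraint 3 (Y != W) on D(Y)={3,4,5} D(W)={4,6,7}: no change => not a revision
Total revisions = 2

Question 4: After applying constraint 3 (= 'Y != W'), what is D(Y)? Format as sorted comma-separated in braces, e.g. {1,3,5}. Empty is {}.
Answer: {3,4,5}

Derivation:
Constraint 1 (Y < W) on D(Y)={1,2,3,4,5,7} D(W)={4,6,7}: Y {1,2,3,4,5,7}->{1,2,3,4,5}
Constraint 2 (X < Y) on D(X)={2,4,5,6} D(Y)={1,2,3,4,5}: X {2,4,5,6}->{2,4}; Y {1,2,3,4,5}->{3,4,5}
Constraint 3 (Y != W) on D(Y)={3,4,5} D(W)={4,6,7}: no change
So after constraint 3: D(Y) = {3,4,5}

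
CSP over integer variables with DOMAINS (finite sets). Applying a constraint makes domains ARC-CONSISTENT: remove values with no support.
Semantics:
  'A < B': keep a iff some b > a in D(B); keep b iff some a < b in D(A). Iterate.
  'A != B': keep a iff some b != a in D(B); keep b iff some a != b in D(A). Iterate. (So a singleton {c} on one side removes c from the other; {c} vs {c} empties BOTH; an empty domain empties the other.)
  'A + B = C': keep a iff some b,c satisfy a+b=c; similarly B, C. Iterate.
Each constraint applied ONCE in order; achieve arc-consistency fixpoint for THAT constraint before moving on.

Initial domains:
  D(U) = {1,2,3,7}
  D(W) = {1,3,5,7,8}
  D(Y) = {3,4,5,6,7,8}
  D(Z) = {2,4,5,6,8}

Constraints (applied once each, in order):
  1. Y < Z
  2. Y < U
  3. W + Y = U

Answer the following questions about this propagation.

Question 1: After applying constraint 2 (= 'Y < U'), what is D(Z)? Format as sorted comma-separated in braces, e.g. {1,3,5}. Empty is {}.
Answer: {4,5,6,8}

Derivation:
Constraint 1 (Y < Z) on D(Y)={3,4,5,6,7,8} D(Z)={2,4,5,6,8}: Y {3,4,5,6,7,8}->{3,4,5,6,7}; Z {2,4,5,6,8}->{4,5,6,8}
Constraint 2 (Y < U) on D(Y)={3,4,5,6,7} D(U)={1,2,3,7}: Y {3,4,5,6,7}->{3,4,5,6}; U {1,2,3,7}->{7}
So after constraint 2: D(Z) = {4,5,6,8}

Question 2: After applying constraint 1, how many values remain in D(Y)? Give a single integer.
Constraint 1 (Y < Z) on D(Y)={3,4,5,6,7,8} D(Z)={2,4,5,6,8}: Y {3,4,5,6,7,8}->{3,4,5,6,7}; Z {2,4,5,6,8}->{4,5,6,8}
So after constraint 1: D(Y)={3,4,5,6,7}, size = 5

Answer: 5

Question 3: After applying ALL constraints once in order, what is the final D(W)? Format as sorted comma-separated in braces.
Constraint 1 (Y < Z) on D(Y)={3,4,5,6,7,8} D(Z)={2,4,5,6,8}: Y {3,4,5,6,7,8}->{3,4,5,6,7}; Z {2,4,5,6,8}->{4,5,6,8}
Constraint 2 (Y < U) on D(Y)={3,4,5,6,7} D(U)={1,2,3,7}: Y {3,4,5,6,7}->{3,4,5,6}; U {1,2,3,7}->{7}
Constraint 3 (W + Y = U) on D(W)={1,3,5,7,8} D(Y)={3,4,5,6} D(U)={7}: W {1,3,5,7,8}->{1,3}; Y {3,4,5,6}->{4,6}
So after all 3 constraints: D(W) = {1,3}

Answer: {1,3}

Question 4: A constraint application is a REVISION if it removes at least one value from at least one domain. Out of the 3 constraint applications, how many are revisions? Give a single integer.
Answer: 3

Derivation:
Constraint 1 (Y < Z) on D(Y)={3,4,5,6,7,8} D(Z)={2,4,5,6,8}: Y {3,4,5,6,7,8}->{3,4,5,6,7}; Z {2,4,5,6,8}->{4,5,6,8} => REVISION
Constraint 2 (Y < U) on D(Y)={3,4,5,6,7} D(U)={1,2,3,7}: Y {3,4,5,6,7}->{3,4,5,6}; U {1,2,3,7}->{7} => REVISION
Constraint 3 (W + Y = U) on D(W)={1,3,5,7,8} D(Y)={3,4,5,6} D(U)={7}: W {1,3,5,7,8}->{1,3}; Y {3,4,5,6}->{4,6} => REVISION
Total revisions = 3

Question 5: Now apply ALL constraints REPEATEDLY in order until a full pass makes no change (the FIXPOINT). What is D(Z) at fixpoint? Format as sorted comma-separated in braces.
pass 0 (initial): D(Z)={2,4,5,6,8}
pass 1: U {1,2,3,7}->{7}; W {1,3,5,7,8}->{1,3}; Y {3,4,5,6,7,8}->{4,6}; Z {2,4,5,6,8}->{4,5,6,8}
pass 2: Z {4,5,6,8}->{5,6,8}
pass 3: no change
Fixpoint after 3 passes: D(Z) = {5,6,8}

Answer: {5,6,8}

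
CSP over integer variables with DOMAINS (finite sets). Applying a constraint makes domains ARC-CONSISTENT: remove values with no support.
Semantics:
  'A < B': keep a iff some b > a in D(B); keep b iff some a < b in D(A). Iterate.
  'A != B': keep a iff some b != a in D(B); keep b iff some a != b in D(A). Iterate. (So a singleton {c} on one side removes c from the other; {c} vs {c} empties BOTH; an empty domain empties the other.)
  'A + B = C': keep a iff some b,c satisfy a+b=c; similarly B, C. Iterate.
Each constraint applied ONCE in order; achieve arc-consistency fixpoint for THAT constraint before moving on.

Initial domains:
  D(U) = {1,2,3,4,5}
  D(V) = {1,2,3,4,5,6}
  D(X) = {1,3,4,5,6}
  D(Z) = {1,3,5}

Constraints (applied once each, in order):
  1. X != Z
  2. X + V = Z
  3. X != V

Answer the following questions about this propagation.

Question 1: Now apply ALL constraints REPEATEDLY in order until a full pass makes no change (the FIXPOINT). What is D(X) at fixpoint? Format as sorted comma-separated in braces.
Answer: {1,3,4}

Derivation:
pass 0 (initial): D(X)={1,3,4,5,6}
pass 1: V {1,2,3,4,5,6}->{1,2,4}; X {1,3,4,5,6}->{1,3,4}; Z {1,3,5}->{3,5}
pass 2: no change
Fixpoint after 2 passes: D(X) = {1,3,4}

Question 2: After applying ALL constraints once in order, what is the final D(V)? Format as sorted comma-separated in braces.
Constraint 1 (X != Z) on D(X)={1,3,4,5,6} D(Z)={1,3,5}: no change
Constraint 2 (X + V = Z) on D(X)={1,3,4,5,6} D(V)={1,2,3,4,5,6} D(Z)={1,3,5}: X {1,3,4,5,6}->{1,3,4}; V {1,2,3,4,5,6}->{1,2,4}; Z {1,3,5}->{3,5}
Constraint 3 (X != V) on D(X)={1,3,4} D(V)={1,2,4}: no change
So after all 3 constraints: D(V) = {1,2,4}

Answer: {1,2,4}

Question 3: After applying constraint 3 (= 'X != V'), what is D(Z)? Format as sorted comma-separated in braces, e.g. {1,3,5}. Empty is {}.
Constraint 1 (X != Z) on D(X)={1,3,4,5,6} D(Z)={1,3,5}: no change
Constraint 2 (X + V = Z) on D(X)={1,3,4,5,6} D(V)={1,2,3,4,5,6} D(Z)={1,3,5}: X {1,3,4,5,6}->{1,3,4}; V {1,2,3,4,5,6}->{1,2,4}; Z {1,3,5}->{3,5}
Constraint 3 (X != V) on D(X)={1,3,4} D(V)={1,2,4}: no change
So after constraint 3: D(Z) = {3,5}

Answer: {3,5}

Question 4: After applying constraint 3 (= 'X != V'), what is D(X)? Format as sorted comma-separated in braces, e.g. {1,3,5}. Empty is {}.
Constraint 1 (X != Z) on D(X)={1,3,4,5,6} D(Z)={1,3,5}: no change
Constraint 2 (X + V = Z) on D(X)={1,3,4,5,6} D(V)={1,2,3,4,5,6} D(Z)={1,3,5}: X {1,3,4,5,6}->{1,3,4}; V {1,2,3,4,5,6}->{1,2,4}; Z {1,3,5}->{3,5}
Constraint 3 (X != V) on D(X)={1,3,4} D(V)={1,2,4}: no change
So after constraint 3: D(X) = {1,3,4}

Answer: {1,3,4}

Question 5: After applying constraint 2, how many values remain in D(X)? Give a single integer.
Constraint 1 (X != Z) on D(X)={1,3,4,5,6} D(Z)={1,3,5}: no change
Constraint 2 (X + V = Z) on D(X)={1,3,4,5,6} D(V)={1,2,3,4,5,6} D(Z)={1,3,5}: X {1,3,4,5,6}->{1,3,4}; V {1,2,3,4,5,6}->{1,2,4}; Z {1,3,5}->{3,5}
So after constraint 2: D(X)={1,3,4}, size = 3

Answer: 3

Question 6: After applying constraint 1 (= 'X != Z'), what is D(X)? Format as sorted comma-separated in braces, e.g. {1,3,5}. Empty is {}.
Answer: {1,3,4,5,6}

Derivation:
Constraint 1 (X != Z) on D(X)={1,3,4,5,6} D(Z)={1,3,5}: no change
So after constraint 1: D(X) = {1,3,4,5,6}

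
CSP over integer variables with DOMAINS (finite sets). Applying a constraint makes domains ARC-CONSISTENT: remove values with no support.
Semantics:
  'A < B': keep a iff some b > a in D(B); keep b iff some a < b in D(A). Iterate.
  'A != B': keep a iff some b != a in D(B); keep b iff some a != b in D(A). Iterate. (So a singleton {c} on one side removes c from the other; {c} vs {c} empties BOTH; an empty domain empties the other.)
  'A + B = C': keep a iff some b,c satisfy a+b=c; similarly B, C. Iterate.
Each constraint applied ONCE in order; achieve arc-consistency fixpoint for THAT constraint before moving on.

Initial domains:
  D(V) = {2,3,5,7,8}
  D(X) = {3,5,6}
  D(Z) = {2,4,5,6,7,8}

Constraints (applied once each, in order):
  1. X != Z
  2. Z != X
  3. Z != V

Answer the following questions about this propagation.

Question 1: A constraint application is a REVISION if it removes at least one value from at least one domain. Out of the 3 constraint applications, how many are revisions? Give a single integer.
Constraint 1 (X != Z) on D(X)={3,5,6} D(Z)={2,4,5,6,7,8}: no change => not a revision
Constraint 2 (Z != X) on D(Z)={2,4,5,6,7,8} D(X)={3,5,6}: no change => not a revision
Constraint 3 (Z != V) on D(Z)={2,4,5,6,7,8} D(V)={2,3,5,7,8}: no change => not a revision
Total revisions = 0

Answer: 0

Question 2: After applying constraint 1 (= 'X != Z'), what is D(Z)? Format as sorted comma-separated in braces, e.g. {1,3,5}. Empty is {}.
Constraint 1 (X != Z) on D(X)={3,5,6} D(Z)={2,4,5,6,7,8}: no change
So after constraint 1: D(Z) = {2,4,5,6,7,8}

Answer: {2,4,5,6,7,8}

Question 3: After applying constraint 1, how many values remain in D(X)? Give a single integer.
Constraint 1 (X != Z) on D(X)={3,5,6} D(Z)={2,4,5,6,7,8}: no change
So after constraint 1: D(X)={3,5,6}, size = 3

Answer: 3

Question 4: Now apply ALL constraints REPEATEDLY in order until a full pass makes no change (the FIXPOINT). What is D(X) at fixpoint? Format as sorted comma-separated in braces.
pass 0 (initial): D(X)={3,5,6}
pass 1: no change
Fixpoint after 1 passes: D(X) = {3,5,6}

Answer: {3,5,6}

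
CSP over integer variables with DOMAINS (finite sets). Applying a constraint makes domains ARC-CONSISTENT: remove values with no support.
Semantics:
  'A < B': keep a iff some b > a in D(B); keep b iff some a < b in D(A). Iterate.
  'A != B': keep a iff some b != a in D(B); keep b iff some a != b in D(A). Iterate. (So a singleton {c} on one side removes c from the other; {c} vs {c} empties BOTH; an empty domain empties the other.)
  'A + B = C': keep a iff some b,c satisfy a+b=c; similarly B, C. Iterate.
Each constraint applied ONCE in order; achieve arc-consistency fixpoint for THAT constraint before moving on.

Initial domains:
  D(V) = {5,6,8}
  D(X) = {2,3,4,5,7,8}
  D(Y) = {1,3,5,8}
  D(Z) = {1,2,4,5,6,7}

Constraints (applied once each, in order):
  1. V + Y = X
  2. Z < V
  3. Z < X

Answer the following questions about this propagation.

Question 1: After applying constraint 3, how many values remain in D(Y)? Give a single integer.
Constraint 1 (V + Y = X) on D(V)={5,6,8} D(Y)={1,3,5,8} D(X)={2,3,4,5,7,8}: V {5,6,8}->{5,6}; Y {1,3,5,8}->{1,3}; X {2,3,4,5,7,8}->{7,8}
Constraint 2 (Z < V) on D(Z)={1,2,4,5,6,7} D(V)={5,6}: Z {1,2,4,5,6,7}->{1,2,4,5}
Constraint 3 (Z < X) on D(Z)={1,2,4,5} D(X)={7,8}: no change
So after constraint 3: D(Y)={1,3}, size = 2

Answer: 2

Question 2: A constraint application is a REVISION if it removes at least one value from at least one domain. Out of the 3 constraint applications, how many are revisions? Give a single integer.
Constraint 1 (V + Y = X) on D(V)={5,6,8} D(Y)={1,3,5,8} D(X)={2,3,4,5,7,8}: V {5,6,8}->{5,6}; Y {1,3,5,8}->{1,3}; X {2,3,4,5,7,8}->{7,8} => REVISION
Constraint 2 (Z < V) on D(Z)={1,2,4,5,6,7} D(V)={5,6}: Z {1,2,4,5,6,7}->{1,2,4,5} => REVISION
Constraint 3 (Z < X) on D(Z)={1,2,4,5} D(X)={7,8}: no change => not a revision
Total revisions = 2

Answer: 2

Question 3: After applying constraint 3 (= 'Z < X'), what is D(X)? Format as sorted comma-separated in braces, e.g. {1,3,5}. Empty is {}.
Answer: {7,8}

Derivation:
Constraint 1 (V + Y = X) on D(V)={5,6,8} D(Y)={1,3,5,8} D(X)={2,3,4,5,7,8}: V {5,6,8}->{5,6}; Y {1,3,5,8}->{1,3}; X {2,3,4,5,7,8}->{7,8}
Constraint 2 (Z < V) on D(Z)={1,2,4,5,6,7} D(V)={5,6}: Z {1,2,4,5,6,7}->{1,2,4,5}
Constraint 3 (Z < X) on D(Z)={1,2,4,5} D(X)={7,8}: no change
So after constraint 3: D(X) = {7,8}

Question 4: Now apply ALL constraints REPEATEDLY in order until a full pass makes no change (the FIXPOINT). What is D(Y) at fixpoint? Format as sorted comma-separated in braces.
pass 0 (initial): D(Y)={1,3,5,8}
pass 1: V {5,6,8}->{5,6}; X {2,3,4,5,7,8}->{7,8}; Y {1,3,5,8}->{1,3}; Z {1,2,4,5,6,7}->{1,2,4,5}
pass 2: no change
Fixpoint after 2 passes: D(Y) = {1,3}

Answer: {1,3}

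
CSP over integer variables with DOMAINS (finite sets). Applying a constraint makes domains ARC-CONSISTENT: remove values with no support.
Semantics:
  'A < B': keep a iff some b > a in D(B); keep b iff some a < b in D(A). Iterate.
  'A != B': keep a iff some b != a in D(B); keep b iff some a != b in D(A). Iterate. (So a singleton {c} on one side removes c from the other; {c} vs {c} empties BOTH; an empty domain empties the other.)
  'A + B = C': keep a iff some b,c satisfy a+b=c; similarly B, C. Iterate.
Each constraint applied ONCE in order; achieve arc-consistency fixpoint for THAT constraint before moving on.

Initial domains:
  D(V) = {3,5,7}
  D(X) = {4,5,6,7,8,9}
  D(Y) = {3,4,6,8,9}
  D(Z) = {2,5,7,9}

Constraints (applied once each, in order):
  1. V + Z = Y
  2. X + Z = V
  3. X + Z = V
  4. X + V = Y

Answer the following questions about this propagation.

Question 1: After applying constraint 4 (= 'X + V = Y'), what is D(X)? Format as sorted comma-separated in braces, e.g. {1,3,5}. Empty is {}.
Answer: {}

Derivation:
Constraint 1 (V + Z = Y) on D(V)={3,5,7} D(Z)={2,5,7,9} D(Y)={3,4,6,8,9}: V {3,5,7}->{3,7}; Z {2,5,7,9}->{2,5}; Y {3,4,6,8,9}->{8,9}
Constraint 2 (X + Z = V) on D(X)={4,5,6,7,8,9} D(Z)={2,5} D(V)={3,7}: X {4,5,6,7,8,9}->{5}; Z {2,5}->{2}; V {3,7}->{7}
Constraint 3 (X + Z = V) on D(X)={5} D(Z)={2} D(V)={7}: no change
Constraint 4 (X + V = Y) on D(X)={5} D(V)={7} D(Y)={8,9}: X {5}->{}; V {7}->{}; Y {8,9}->{}
So after constraint 4: D(X) = {}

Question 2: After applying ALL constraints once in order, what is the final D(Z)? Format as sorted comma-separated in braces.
Constraint 1 (V + Z = Y) on D(V)={3,5,7} D(Z)={2,5,7,9} D(Y)={3,4,6,8,9}: V {3,5,7}->{3,7}; Z {2,5,7,9}->{2,5}; Y {3,4,6,8,9}->{8,9}
Constraint 2 (X + Z = V) on D(X)={4,5,6,7,8,9} D(Z)={2,5} D(V)={3,7}: X {4,5,6,7,8,9}->{5}; Z {2,5}->{2}; V {3,7}->{7}
Constraint 3 (X + Z = V) on D(X)={5} D(Z)={2} D(V)={7}: no change
Constraint 4 (X + V = Y) on D(X)={5} D(V)={7} D(Y)={8,9}: X {5}->{}; V {7}->{}; Y {8,9}->{}
So after all 4 constraints: D(Z) = {2}

Answer: {2}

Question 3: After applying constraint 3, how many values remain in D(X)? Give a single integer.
Constraint 1 (V + Z = Y) on D(V)={3,5,7} D(Z)={2,5,7,9} D(Y)={3,4,6,8,9}: V {3,5,7}->{3,7}; Z {2,5,7,9}->{2,5}; Y {3,4,6,8,9}->{8,9}
Constraint 2 (X + Z = V) on D(X)={4,5,6,7,8,9} D(Z)={2,5} D(V)={3,7}: X {4,5,6,7,8,9}->{5}; Z {2,5}->{2}; V {3,7}->{7}
Constraint 3 (X + Z = V) on D(X)={5} D(Z)={2} D(V)={7}: no change
So after constraint 3: D(X)={5}, size = 1

Answer: 1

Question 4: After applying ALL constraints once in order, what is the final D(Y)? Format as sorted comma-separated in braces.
Answer: {}

Derivation:
Constraint 1 (V + Z = Y) on D(V)={3,5,7} D(Z)={2,5,7,9} D(Y)={3,4,6,8,9}: V {3,5,7}->{3,7}; Z {2,5,7,9}->{2,5}; Y {3,4,6,8,9}->{8,9}
Constraint 2 (X + Z = V) on D(X)={4,5,6,7,8,9} D(Z)={2,5} D(V)={3,7}: X {4,5,6,7,8,9}->{5}; Z {2,5}->{2}; V {3,7}->{7}
Constraint 3 (X + Z = V) on D(X)={5} D(Z)={2} D(V)={7}: no change
Constraint 4 (X + V = Y) on D(X)={5} D(V)={7} D(Y)={8,9}: X {5}->{}; V {7}->{}; Y {8,9}->{}
So after all 4 constraints: D(Y) = {}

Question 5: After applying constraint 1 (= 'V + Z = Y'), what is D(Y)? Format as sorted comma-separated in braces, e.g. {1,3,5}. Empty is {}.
Answer: {8,9}

Derivation:
Constraint 1 (V + Z = Y) on D(V)={3,5,7} D(Z)={2,5,7,9} D(Y)={3,4,6,8,9}: V {3,5,7}->{3,7}; Z {2,5,7,9}->{2,5}; Y {3,4,6,8,9}->{8,9}
So after constraint 1: D(Y) = {8,9}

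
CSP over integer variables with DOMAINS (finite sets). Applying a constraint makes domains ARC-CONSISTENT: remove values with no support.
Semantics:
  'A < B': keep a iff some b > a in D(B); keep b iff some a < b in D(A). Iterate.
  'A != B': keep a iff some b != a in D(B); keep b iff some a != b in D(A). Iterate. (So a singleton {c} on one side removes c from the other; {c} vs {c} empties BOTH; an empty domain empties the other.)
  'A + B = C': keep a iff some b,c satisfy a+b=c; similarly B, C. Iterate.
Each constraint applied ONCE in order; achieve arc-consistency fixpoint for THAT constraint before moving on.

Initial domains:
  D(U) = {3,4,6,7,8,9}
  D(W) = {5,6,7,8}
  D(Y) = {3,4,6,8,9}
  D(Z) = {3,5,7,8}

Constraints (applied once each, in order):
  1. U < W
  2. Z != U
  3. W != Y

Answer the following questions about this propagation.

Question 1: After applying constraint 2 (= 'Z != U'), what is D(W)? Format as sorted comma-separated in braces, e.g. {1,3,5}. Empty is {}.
Answer: {5,6,7,8}

Derivation:
Constraint 1 (U < W) on D(U)={3,4,6,7,8,9} D(W)={5,6,7,8}: U {3,4,6,7,8,9}->{3,4,6,7}
Constraint 2 (Z != U) on D(Z)={3,5,7,8} D(U)={3,4,6,7}: no change
So after constraint 2: D(W) = {5,6,7,8}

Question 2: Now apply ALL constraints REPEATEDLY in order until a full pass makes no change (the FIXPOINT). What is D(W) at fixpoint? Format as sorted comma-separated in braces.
pass 0 (initial): D(W)={5,6,7,8}
pass 1: U {3,4,6,7,8,9}->{3,4,6,7}
pass 2: no change
Fixpoint after 2 passes: D(W) = {5,6,7,8}

Answer: {5,6,7,8}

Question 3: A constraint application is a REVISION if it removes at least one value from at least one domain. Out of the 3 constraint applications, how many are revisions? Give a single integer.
Answer: 1

Derivation:
Constraint 1 (U < W) on D(U)={3,4,6,7,8,9} D(W)={5,6,7,8}: U {3,4,6,7,8,9}->{3,4,6,7} => REVISION
Constraint 2 (Z != U) on D(Z)={3,5,7,8} D(U)={3,4,6,7}: no change => not a revision
Constraint 3 (W != Y) on D(W)={5,6,7,8} D(Y)={3,4,6,8,9}: no change => not a revision
Total revisions = 1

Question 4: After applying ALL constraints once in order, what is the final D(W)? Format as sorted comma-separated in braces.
Answer: {5,6,7,8}

Derivation:
Constraint 1 (U < W) on D(U)={3,4,6,7,8,9} D(W)={5,6,7,8}: U {3,4,6,7,8,9}->{3,4,6,7}
Constraint 2 (Z != U) on D(Z)={3,5,7,8} D(U)={3,4,6,7}: no change
Constraint 3 (W != Y) on D(W)={5,6,7,8} D(Y)={3,4,6,8,9}: no change
So after all 3 constraints: D(W) = {5,6,7,8}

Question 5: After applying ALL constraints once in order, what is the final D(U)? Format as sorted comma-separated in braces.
Answer: {3,4,6,7}

Derivation:
Constraint 1 (U < W) on D(U)={3,4,6,7,8,9} D(W)={5,6,7,8}: U {3,4,6,7,8,9}->{3,4,6,7}
Constraint 2 (Z != U) on D(Z)={3,5,7,8} D(U)={3,4,6,7}: no change
Constraint 3 (W != Y) on D(W)={5,6,7,8} D(Y)={3,4,6,8,9}: no change
So after all 3 constraints: D(U) = {3,4,6,7}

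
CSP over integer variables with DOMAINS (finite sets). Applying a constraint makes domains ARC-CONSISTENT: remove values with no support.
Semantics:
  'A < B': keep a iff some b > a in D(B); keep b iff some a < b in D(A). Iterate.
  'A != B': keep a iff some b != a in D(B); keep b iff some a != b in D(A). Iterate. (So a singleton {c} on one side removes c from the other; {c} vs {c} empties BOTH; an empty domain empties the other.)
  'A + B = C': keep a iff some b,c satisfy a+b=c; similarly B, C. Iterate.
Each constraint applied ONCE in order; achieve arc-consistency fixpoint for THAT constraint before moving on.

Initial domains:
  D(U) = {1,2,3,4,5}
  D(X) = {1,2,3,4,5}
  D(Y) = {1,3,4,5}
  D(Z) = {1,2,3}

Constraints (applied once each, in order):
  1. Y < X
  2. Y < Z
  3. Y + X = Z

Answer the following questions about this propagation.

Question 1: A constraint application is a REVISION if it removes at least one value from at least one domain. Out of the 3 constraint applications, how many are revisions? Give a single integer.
Answer: 3

Derivation:
Constraint 1 (Y < X) on D(Y)={1,3,4,5} D(X)={1,2,3,4,5}: Y {1,3,4,5}->{1,3,4}; X {1,2,3,4,5}->{2,3,4,5} => REVISION
Constraint 2 (Y < Z) on D(Y)={1,3,4} D(Z)={1,2,3}: Y {1,3,4}->{1}; Z {1,2,3}->{2,3} => REVISION
Constraint 3 (Y + X = Z) on D(Y)={1} D(X)={2,3,4,5} D(Z)={2,3}: X {2,3,4,5}->{2}; Z {2,3}->{3} => REVISION
Total revisions = 3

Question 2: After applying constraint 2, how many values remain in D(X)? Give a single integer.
Answer: 4

Derivation:
Constraint 1 (Y < X) on D(Y)={1,3,4,5} D(X)={1,2,3,4,5}: Y {1,3,4,5}->{1,3,4}; X {1,2,3,4,5}->{2,3,4,5}
Constraint 2 (Y < Z) on D(Y)={1,3,4} D(Z)={1,2,3}: Y {1,3,4}->{1}; Z {1,2,3}->{2,3}
So after constraint 2: D(X)={2,3,4,5}, size = 4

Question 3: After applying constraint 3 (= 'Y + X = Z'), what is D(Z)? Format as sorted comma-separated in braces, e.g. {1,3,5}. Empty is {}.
Answer: {3}

Derivation:
Constraint 1 (Y < X) on D(Y)={1,3,4,5} D(X)={1,2,3,4,5}: Y {1,3,4,5}->{1,3,4}; X {1,2,3,4,5}->{2,3,4,5}
Constraint 2 (Y < Z) on D(Y)={1,3,4} D(Z)={1,2,3}: Y {1,3,4}->{1}; Z {1,2,3}->{2,3}
Constraint 3 (Y + X = Z) on D(Y)={1} D(X)={2,3,4,5} D(Z)={2,3}: X {2,3,4,5}->{2}; Z {2,3}->{3}
So after constraint 3: D(Z) = {3}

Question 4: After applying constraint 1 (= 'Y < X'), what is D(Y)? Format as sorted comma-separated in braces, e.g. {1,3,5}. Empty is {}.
Constraint 1 (Y < X) on D(Y)={1,3,4,5} D(X)={1,2,3,4,5}: Y {1,3,4,5}->{1,3,4}; X {1,2,3,4,5}->{2,3,4,5}
So after constraint 1: D(Y) = {1,3,4}

Answer: {1,3,4}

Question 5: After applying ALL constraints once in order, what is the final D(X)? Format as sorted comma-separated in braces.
Answer: {2}

Derivation:
Constraint 1 (Y < X) on D(Y)={1,3,4,5} D(X)={1,2,3,4,5}: Y {1,3,4,5}->{1,3,4}; X {1,2,3,4,5}->{2,3,4,5}
Constraint 2 (Y < Z) on D(Y)={1,3,4} D(Z)={1,2,3}: Y {1,3,4}->{1}; Z {1,2,3}->{2,3}
Constraint 3 (Y + X = Z) on D(Y)={1} D(X)={2,3,4,5} D(Z)={2,3}: X {2,3,4,5}->{2}; Z {2,3}->{3}
So after all 3 constraints: D(X) = {2}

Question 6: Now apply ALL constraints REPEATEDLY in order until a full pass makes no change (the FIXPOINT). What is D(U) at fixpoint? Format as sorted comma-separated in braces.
pass 0 (initial): D(U)={1,2,3,4,5}
pass 1: X {1,2,3,4,5}->{2}; Y {1,3,4,5}->{1}; Z {1,2,3}->{3}
pass 2: no change
Fixpoint after 2 passes: D(U) = {1,2,3,4,5}

Answer: {1,2,3,4,5}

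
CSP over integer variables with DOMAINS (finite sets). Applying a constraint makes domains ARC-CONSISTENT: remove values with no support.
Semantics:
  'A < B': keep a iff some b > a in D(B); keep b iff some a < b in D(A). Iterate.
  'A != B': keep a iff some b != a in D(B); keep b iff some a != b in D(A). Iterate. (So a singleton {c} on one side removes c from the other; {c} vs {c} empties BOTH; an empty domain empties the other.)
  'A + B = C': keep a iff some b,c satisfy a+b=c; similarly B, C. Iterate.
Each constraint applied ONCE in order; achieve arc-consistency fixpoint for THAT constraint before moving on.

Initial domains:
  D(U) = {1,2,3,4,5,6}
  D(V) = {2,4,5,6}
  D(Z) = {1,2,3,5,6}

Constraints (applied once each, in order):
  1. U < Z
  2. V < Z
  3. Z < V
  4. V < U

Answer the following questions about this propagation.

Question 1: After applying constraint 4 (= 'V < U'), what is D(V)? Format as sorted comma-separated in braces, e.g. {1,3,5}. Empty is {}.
Constraint 1 (U < Z) on D(U)={1,2,3,4,5,6} D(Z)={1,2,3,5,6}: U {1,2,3,4,5,6}->{1,2,3,4,5}; Z {1,2,3,5,6}->{2,3,5,6}
Constraint 2 (V < Z) on D(V)={2,4,5,6} D(Z)={2,3,5,6}: V {2,4,5,6}->{2,4,5}; Z {2,3,5,6}->{3,5,6}
Constraint 3 (Z < V) on D(Z)={3,5,6} D(V)={2,4,5}: Z {3,5,6}->{3}; V {2,4,5}->{4,5}
Constraint 4 (V < U) on D(V)={4,5} D(U)={1,2,3,4,5}: V {4,5}->{4}; U {1,2,3,4,5}->{5}
So after constraint 4: D(V) = {4}

Answer: {4}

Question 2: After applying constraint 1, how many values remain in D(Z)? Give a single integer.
Constraint 1 (U < Z) on D(U)={1,2,3,4,5,6} D(Z)={1,2,3,5,6}: U {1,2,3,4,5,6}->{1,2,3,4,5}; Z {1,2,3,5,6}->{2,3,5,6}
So after constraint 1: D(Z)={2,3,5,6}, size = 4

Answer: 4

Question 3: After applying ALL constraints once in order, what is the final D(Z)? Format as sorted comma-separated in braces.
Answer: {3}

Derivation:
Constraint 1 (U < Z) on D(U)={1,2,3,4,5,6} D(Z)={1,2,3,5,6}: U {1,2,3,4,5,6}->{1,2,3,4,5}; Z {1,2,3,5,6}->{2,3,5,6}
Constraint 2 (V < Z) on D(V)={2,4,5,6} D(Z)={2,3,5,6}: V {2,4,5,6}->{2,4,5}; Z {2,3,5,6}->{3,5,6}
Constraint 3 (Z < V) on D(Z)={3,5,6} D(V)={2,4,5}: Z {3,5,6}->{3}; V {2,4,5}->{4,5}
Constraint 4 (V < U) on D(V)={4,5} D(U)={1,2,3,4,5}: V {4,5}->{4}; U {1,2,3,4,5}->{5}
So after all 4 constraints: D(Z) = {3}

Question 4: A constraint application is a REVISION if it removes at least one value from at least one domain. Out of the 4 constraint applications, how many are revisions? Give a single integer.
Answer: 4

Derivation:
Constraint 1 (U < Z) on D(U)={1,2,3,4,5,6} D(Z)={1,2,3,5,6}: U {1,2,3,4,5,6}->{1,2,3,4,5}; Z {1,2,3,5,6}->{2,3,5,6} => REVISION
Constraint 2 (V < Z) on D(V)={2,4,5,6} D(Z)={2,3,5,6}: V {2,4,5,6}->{2,4,5}; Z {2,3,5,6}->{3,5,6} => REVISION
Constraint 3 (Z < V) on D(Z)={3,5,6} D(V)={2,4,5}: Z {3,5,6}->{3}; V {2,4,5}->{4,5} => REVISION
Constraint 4 (V < U) on D(V)={4,5} D(U)={1,2,3,4,5}: V {4,5}->{4}; U {1,2,3,4,5}->{5} => REVISION
Total revisions = 4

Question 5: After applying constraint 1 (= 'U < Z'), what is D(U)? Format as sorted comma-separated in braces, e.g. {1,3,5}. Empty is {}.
Constraint 1 (U < Z) on D(U)={1,2,3,4,5,6} D(Z)={1,2,3,5,6}: U {1,2,3,4,5,6}->{1,2,3,4,5}; Z {1,2,3,5,6}->{2,3,5,6}
So after constraint 1: D(U) = {1,2,3,4,5}

Answer: {1,2,3,4,5}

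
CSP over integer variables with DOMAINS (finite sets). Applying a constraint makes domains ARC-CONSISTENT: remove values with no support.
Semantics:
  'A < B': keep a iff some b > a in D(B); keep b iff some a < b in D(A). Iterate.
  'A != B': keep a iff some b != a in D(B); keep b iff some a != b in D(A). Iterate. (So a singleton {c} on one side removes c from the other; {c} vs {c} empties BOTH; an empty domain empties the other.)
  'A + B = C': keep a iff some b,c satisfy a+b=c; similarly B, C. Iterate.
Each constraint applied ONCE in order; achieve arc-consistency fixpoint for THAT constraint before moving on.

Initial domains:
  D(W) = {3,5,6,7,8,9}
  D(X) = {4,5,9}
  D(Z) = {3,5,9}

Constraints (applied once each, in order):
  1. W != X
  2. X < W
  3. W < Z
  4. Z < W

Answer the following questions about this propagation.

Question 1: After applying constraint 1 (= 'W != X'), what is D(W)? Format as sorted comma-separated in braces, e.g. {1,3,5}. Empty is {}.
Constraint 1 (W != X) on D(W)={3,5,6,7,8,9} D(X)={4,5,9}: no change
So after constraint 1: D(W) = {3,5,6,7,8,9}

Answer: {3,5,6,7,8,9}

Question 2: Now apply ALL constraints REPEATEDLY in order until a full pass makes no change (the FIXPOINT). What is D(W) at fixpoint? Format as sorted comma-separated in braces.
Answer: {}

Derivation:
pass 0 (initial): D(W)={3,5,6,7,8,9}
pass 1: W {3,5,6,7,8,9}->{}; X {4,5,9}->{4,5}; Z {3,5,9}->{}
pass 2: X {4,5}->{}
pass 3: no change
Fixpoint after 3 passes: D(W) = {}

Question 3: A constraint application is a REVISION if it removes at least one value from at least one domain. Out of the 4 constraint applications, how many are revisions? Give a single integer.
Constraint 1 (W != X) on D(W)={3,5,6,7,8,9} D(X)={4,5,9}: no change => not a revision
Constraint 2 (X < W) on D(X)={4,5,9} D(W)={3,5,6,7,8,9}: X {4,5,9}->{4,5}; W {3,5,6,7,8,9}->{5,6,7,8,9} => REVISION
Constraint 3 (W < Z) on D(W)={5,6,7,8,9} D(Z)={3,5,9}: W {5,6,7,8,9}->{5,6,7,8}; Z {3,5,9}->{9} => REVISION
Constraint 4 (Z < W) on D(Z)={9} D(W)={5,6,7,8}: Z {9}->{}; W {5,6,7,8}->{} => REVISION
Total revisions = 3

Answer: 3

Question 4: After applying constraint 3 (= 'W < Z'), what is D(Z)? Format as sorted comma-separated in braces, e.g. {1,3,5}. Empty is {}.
Constraint 1 (W != X) on D(W)={3,5,6,7,8,9} D(X)={4,5,9}: no change
Constraint 2 (X < W) on D(X)={4,5,9} D(W)={3,5,6,7,8,9}: X {4,5,9}->{4,5}; W {3,5,6,7,8,9}->{5,6,7,8,9}
Constraint 3 (W < Z) on D(W)={5,6,7,8,9} D(Z)={3,5,9}: W {5,6,7,8,9}->{5,6,7,8}; Z {3,5,9}->{9}
So after constraint 3: D(Z) = {9}

Answer: {9}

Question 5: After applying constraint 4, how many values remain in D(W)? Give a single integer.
Constraint 1 (W != X) on D(W)={3,5,6,7,8,9} D(X)={4,5,9}: no change
Constraint 2 (X < W) on D(X)={4,5,9} D(W)={3,5,6,7,8,9}: X {4,5,9}->{4,5}; W {3,5,6,7,8,9}->{5,6,7,8,9}
Constraint 3 (W < Z) on D(W)={5,6,7,8,9} D(Z)={3,5,9}: W {5,6,7,8,9}->{5,6,7,8}; Z {3,5,9}->{9}
Constraint 4 (Z < W) on D(Z)={9} D(W)={5,6,7,8}: Z {9}->{}; W {5,6,7,8}->{}
So after constraint 4: D(W)={}, size = 0

Answer: 0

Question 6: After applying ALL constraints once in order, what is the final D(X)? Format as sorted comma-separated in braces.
Answer: {4,5}

Derivation:
Constraint 1 (W != X) on D(W)={3,5,6,7,8,9} D(X)={4,5,9}: no change
Constraint 2 (X < W) on D(X)={4,5,9} D(W)={3,5,6,7,8,9}: X {4,5,9}->{4,5}; W {3,5,6,7,8,9}->{5,6,7,8,9}
Constraint 3 (W < Z) on D(W)={5,6,7,8,9} D(Z)={3,5,9}: W {5,6,7,8,9}->{5,6,7,8}; Z {3,5,9}->{9}
Constraint 4 (Z < W) on D(Z)={9} D(W)={5,6,7,8}: Z {9}->{}; W {5,6,7,8}->{}
So after all 4 constraints: D(X) = {4,5}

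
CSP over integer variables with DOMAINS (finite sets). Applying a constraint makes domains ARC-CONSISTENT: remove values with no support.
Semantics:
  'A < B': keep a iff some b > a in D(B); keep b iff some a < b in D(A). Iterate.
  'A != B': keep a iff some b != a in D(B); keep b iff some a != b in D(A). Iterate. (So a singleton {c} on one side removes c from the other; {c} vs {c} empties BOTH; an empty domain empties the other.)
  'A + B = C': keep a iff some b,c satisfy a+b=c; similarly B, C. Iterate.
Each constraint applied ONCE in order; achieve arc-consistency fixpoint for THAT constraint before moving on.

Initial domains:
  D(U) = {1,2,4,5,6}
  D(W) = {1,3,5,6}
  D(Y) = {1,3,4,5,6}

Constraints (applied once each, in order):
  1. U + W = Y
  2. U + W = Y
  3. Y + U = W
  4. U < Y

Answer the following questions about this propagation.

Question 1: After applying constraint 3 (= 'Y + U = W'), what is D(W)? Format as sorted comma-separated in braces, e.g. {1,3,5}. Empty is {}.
Answer: {5}

Derivation:
Constraint 1 (U + W = Y) on D(U)={1,2,4,5,6} D(W)={1,3,5,6} D(Y)={1,3,4,5,6}: U {1,2,4,5,6}->{1,2,4,5}; W {1,3,5,6}->{1,3,5}; Y {1,3,4,5,6}->{3,4,5,6}
Constraint 2 (U + W = Y) on D(U)={1,2,4,5} D(W)={1,3,5} D(Y)={3,4,5,6}: no change
Constraint 3 (Y + U = W) on D(Y)={3,4,5,6} D(U)={1,2,4,5} D(W)={1,3,5}: Y {3,4,5,6}->{3,4}; U {1,2,4,5}->{1,2}; W {1,3,5}->{5}
So after constraint 3: D(W) = {5}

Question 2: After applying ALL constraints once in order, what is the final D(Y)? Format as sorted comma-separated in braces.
Constraint 1 (U + W = Y) on D(U)={1,2,4,5,6} D(W)={1,3,5,6} D(Y)={1,3,4,5,6}: U {1,2,4,5,6}->{1,2,4,5}; W {1,3,5,6}->{1,3,5}; Y {1,3,4,5,6}->{3,4,5,6}
Constraint 2 (U + W = Y) on D(U)={1,2,4,5} D(W)={1,3,5} D(Y)={3,4,5,6}: no change
Constraint 3 (Y + U = W) on D(Y)={3,4,5,6} D(U)={1,2,4,5} D(W)={1,3,5}: Y {3,4,5,6}->{3,4}; U {1,2,4,5}->{1,2}; W {1,3,5}->{5}
Constraint 4 (U < Y) on D(U)={1,2} D(Y)={3,4}: no change
So after all 4 constraints: D(Y) = {3,4}

Answer: {3,4}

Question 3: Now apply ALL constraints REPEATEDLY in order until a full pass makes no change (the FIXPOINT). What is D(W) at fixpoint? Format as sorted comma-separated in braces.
pass 0 (initial): D(W)={1,3,5,6}
pass 1: U {1,2,4,5,6}->{1,2}; W {1,3,5,6}->{5}; Y {1,3,4,5,6}->{3,4}
pass 2: U {1,2}->{}; W {5}->{}; Y {3,4}->{}
pass 3: no change
Fixpoint after 3 passes: D(W) = {}

Answer: {}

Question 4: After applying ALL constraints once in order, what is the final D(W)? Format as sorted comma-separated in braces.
Answer: {5}

Derivation:
Constraint 1 (U + W = Y) on D(U)={1,2,4,5,6} D(W)={1,3,5,6} D(Y)={1,3,4,5,6}: U {1,2,4,5,6}->{1,2,4,5}; W {1,3,5,6}->{1,3,5}; Y {1,3,4,5,6}->{3,4,5,6}
Constraint 2 (U + W = Y) on D(U)={1,2,4,5} D(W)={1,3,5} D(Y)={3,4,5,6}: no change
Constraint 3 (Y + U = W) on D(Y)={3,4,5,6} D(U)={1,2,4,5} D(W)={1,3,5}: Y {3,4,5,6}->{3,4}; U {1,2,4,5}->{1,2}; W {1,3,5}->{5}
Constraint 4 (U < Y) on D(U)={1,2} D(Y)={3,4}: no change
So after all 4 constraints: D(W) = {5}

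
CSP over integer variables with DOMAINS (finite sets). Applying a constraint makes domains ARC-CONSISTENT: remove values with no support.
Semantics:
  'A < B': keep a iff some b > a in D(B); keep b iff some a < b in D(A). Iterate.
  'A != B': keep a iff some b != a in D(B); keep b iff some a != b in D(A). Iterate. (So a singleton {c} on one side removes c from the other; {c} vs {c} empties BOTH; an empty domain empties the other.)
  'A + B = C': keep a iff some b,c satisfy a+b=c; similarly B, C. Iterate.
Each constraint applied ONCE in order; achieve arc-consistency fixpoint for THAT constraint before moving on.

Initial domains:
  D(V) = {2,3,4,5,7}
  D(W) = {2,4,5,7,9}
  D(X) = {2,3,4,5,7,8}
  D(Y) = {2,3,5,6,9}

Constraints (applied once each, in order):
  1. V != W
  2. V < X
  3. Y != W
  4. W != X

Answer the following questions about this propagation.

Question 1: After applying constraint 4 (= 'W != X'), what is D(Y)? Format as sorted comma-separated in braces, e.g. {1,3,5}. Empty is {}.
Constraint 1 (V != W) on D(V)={2,3,4,5,7} D(W)={2,4,5,7,9}: no change
Constraint 2 (V < X) on D(V)={2,3,4,5,7} D(X)={2,3,4,5,7,8}: X {2,3,4,5,7,8}->{3,4,5,7,8}
Constraint 3 (Y != W) on D(Y)={2,3,5,6,9} D(W)={2,4,5,7,9}: no change
Constraint 4 (W != X) on D(W)={2,4,5,7,9} D(X)={3,4,5,7,8}: no change
So after constraint 4: D(Y) = {2,3,5,6,9}

Answer: {2,3,5,6,9}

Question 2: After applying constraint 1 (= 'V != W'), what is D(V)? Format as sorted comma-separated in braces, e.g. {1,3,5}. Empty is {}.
Constraint 1 (V != W) on D(V)={2,3,4,5,7} D(W)={2,4,5,7,9}: no change
So after constraint 1: D(V) = {2,3,4,5,7}

Answer: {2,3,4,5,7}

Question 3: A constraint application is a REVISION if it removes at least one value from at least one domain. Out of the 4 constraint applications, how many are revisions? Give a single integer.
Answer: 1

Derivation:
Constraint 1 (V != W) on D(V)={2,3,4,5,7} D(W)={2,4,5,7,9}: no change => not a revision
Constraint 2 (V < X) on D(V)={2,3,4,5,7} D(X)={2,3,4,5,7,8}: X {2,3,4,5,7,8}->{3,4,5,7,8} => REVISION
Constraint 3 (Y != W) on D(Y)={2,3,5,6,9} D(W)={2,4,5,7,9}: no change => not a revision
Constraint 4 (W != X) on D(W)={2,4,5,7,9} D(X)={3,4,5,7,8}: no change => not a revision
Total revisions = 1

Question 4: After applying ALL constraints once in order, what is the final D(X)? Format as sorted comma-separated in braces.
Constraint 1 (V != W) on D(V)={2,3,4,5,7} D(W)={2,4,5,7,9}: no change
Constraint 2 (V < X) on D(V)={2,3,4,5,7} D(X)={2,3,4,5,7,8}: X {2,3,4,5,7,8}->{3,4,5,7,8}
Constraint 3 (Y != W) on D(Y)={2,3,5,6,9} D(W)={2,4,5,7,9}: no change
Constraint 4 (W != X) on D(W)={2,4,5,7,9} D(X)={3,4,5,7,8}: no change
So after all 4 constraints: D(X) = {3,4,5,7,8}

Answer: {3,4,5,7,8}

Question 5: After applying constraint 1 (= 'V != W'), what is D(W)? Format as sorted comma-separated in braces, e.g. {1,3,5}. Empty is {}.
Answer: {2,4,5,7,9}

Derivation:
Constraint 1 (V != W) on D(V)={2,3,4,5,7} D(W)={2,4,5,7,9}: no change
So after constraint 1: D(W) = {2,4,5,7,9}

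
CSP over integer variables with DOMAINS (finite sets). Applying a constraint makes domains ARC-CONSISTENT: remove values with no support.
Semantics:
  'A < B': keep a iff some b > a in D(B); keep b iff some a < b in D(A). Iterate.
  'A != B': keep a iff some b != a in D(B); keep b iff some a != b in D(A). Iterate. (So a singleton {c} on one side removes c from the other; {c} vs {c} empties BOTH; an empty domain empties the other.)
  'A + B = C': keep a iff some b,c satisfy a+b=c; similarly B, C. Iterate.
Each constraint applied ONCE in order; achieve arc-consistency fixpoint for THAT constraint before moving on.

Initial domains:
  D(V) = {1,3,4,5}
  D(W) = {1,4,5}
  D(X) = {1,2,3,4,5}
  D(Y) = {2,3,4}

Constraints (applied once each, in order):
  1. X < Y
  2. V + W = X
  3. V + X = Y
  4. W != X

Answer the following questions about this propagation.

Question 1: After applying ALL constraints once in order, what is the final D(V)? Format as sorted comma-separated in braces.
Constraint 1 (X < Y) on D(X)={1,2,3,4,5} D(Y)={2,3,4}: X {1,2,3,4,5}->{1,2,3}
Constraint 2 (V + W = X) on D(V)={1,3,4,5} D(W)={1,4,5} D(X)={1,2,3}: V {1,3,4,5}->{1}; W {1,4,5}->{1}; X {1,2,3}->{2}
Constraint 3 (V + X = Y) on D(V)={1} D(X)={2} D(Y)={2,3,4}: Y {2,3,4}->{3}
Constraint 4 (W != X) on D(W)={1} D(X)={2}: no change
So after all 4 constraints: D(V) = {1}

Answer: {1}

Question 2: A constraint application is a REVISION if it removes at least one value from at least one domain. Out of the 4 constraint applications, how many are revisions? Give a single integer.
Answer: 3

Derivation:
Constraint 1 (X < Y) on D(X)={1,2,3,4,5} D(Y)={2,3,4}: X {1,2,3,4,5}->{1,2,3} => REVISION
Constraint 2 (V + W = X) on D(V)={1,3,4,5} D(W)={1,4,5} D(X)={1,2,3}: V {1,3,4,5}->{1}; W {1,4,5}->{1}; X {1,2,3}->{2} => REVISION
Constraint 3 (V + X = Y) on D(V)={1} D(X)={2} D(Y)={2,3,4}: Y {2,3,4}->{3} => REVISION
Constraint 4 (W != X) on D(W)={1} D(X)={2}: no change => not a revision
Total revisions = 3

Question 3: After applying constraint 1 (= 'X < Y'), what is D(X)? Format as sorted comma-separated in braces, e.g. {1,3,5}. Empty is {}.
Answer: {1,2,3}

Derivation:
Constraint 1 (X < Y) on D(X)={1,2,3,4,5} D(Y)={2,3,4}: X {1,2,3,4,5}->{1,2,3}
So after constraint 1: D(X) = {1,2,3}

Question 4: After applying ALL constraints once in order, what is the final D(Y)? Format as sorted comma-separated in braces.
Constraint 1 (X < Y) on D(X)={1,2,3,4,5} D(Y)={2,3,4}: X {1,2,3,4,5}->{1,2,3}
Constraint 2 (V + W = X) on D(V)={1,3,4,5} D(W)={1,4,5} D(X)={1,2,3}: V {1,3,4,5}->{1}; W {1,4,5}->{1}; X {1,2,3}->{2}
Constraint 3 (V + X = Y) on D(V)={1} D(X)={2} D(Y)={2,3,4}: Y {2,3,4}->{3}
Constraint 4 (W != X) on D(W)={1} D(X)={2}: no change
So after all 4 constraints: D(Y) = {3}

Answer: {3}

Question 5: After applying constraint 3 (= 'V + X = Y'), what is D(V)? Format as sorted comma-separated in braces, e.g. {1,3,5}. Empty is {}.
Constraint 1 (X < Y) on D(X)={1,2,3,4,5} D(Y)={2,3,4}: X {1,2,3,4,5}->{1,2,3}
Constraint 2 (V + W = X) on D(V)={1,3,4,5} D(W)={1,4,5} D(X)={1,2,3}: V {1,3,4,5}->{1}; W {1,4,5}->{1}; X {1,2,3}->{2}
Constraint 3 (V + X = Y) on D(V)={1} D(X)={2} D(Y)={2,3,4}: Y {2,3,4}->{3}
So after constraint 3: D(V) = {1}

Answer: {1}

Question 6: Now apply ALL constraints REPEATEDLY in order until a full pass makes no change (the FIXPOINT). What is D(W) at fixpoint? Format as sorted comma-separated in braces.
pass 0 (initial): D(W)={1,4,5}
pass 1: V {1,3,4,5}->{1}; W {1,4,5}->{1}; X {1,2,3,4,5}->{2}; Y {2,3,4}->{3}
pass 2: no change
Fixpoint after 2 passes: D(W) = {1}

Answer: {1}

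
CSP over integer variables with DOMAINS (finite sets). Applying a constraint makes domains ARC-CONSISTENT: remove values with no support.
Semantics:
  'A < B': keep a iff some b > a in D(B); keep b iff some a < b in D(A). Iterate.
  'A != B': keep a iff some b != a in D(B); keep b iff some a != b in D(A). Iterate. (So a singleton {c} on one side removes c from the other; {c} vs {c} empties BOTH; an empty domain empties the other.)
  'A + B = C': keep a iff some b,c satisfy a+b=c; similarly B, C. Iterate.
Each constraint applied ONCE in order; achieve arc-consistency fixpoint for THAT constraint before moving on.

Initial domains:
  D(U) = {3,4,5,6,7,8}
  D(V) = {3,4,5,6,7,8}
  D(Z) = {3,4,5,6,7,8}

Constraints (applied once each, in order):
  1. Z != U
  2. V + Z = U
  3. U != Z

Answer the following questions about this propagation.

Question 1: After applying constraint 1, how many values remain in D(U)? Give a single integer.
Answer: 6

Derivation:
Constraint 1 (Z != U) on D(Z)={3,4,5,6,7,8} D(U)={3,4,5,6,7,8}: no change
So after constraint 1: D(U)={3,4,5,6,7,8}, size = 6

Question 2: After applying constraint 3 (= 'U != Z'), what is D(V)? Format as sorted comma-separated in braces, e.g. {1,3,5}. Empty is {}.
Constraint 1 (Z != U) on D(Z)={3,4,5,6,7,8} D(U)={3,4,5,6,7,8}: no change
Constraint 2 (V + Z = U) on D(V)={3,4,5,6,7,8} D(Z)={3,4,5,6,7,8} D(U)={3,4,5,6,7,8}: V {3,4,5,6,7,8}->{3,4,5}; Z {3,4,5,6,7,8}->{3,4,5}; U {3,4,5,6,7,8}->{6,7,8}
Constraint 3 (U != Z) on D(U)={6,7,8} D(Z)={3,4,5}: no change
So after constraint 3: D(V) = {3,4,5}

Answer: {3,4,5}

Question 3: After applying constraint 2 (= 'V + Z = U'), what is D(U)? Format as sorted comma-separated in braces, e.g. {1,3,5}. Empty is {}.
Answer: {6,7,8}

Derivation:
Constraint 1 (Z != U) on D(Z)={3,4,5,6,7,8} D(U)={3,4,5,6,7,8}: no change
Constraint 2 (V + Z = U) on D(V)={3,4,5,6,7,8} D(Z)={3,4,5,6,7,8} D(U)={3,4,5,6,7,8}: V {3,4,5,6,7,8}->{3,4,5}; Z {3,4,5,6,7,8}->{3,4,5}; U {3,4,5,6,7,8}->{6,7,8}
So after constraint 2: D(U) = {6,7,8}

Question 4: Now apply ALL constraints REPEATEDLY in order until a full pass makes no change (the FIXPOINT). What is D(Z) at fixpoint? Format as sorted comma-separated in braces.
Answer: {3,4,5}

Derivation:
pass 0 (initial): D(Z)={3,4,5,6,7,8}
pass 1: U {3,4,5,6,7,8}->{6,7,8}; V {3,4,5,6,7,8}->{3,4,5}; Z {3,4,5,6,7,8}->{3,4,5}
pass 2: no change
Fixpoint after 2 passes: D(Z) = {3,4,5}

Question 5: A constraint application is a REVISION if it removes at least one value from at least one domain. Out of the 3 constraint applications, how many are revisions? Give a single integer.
Answer: 1

Derivation:
Constraint 1 (Z != U) on D(Z)={3,4,5,6,7,8} D(U)={3,4,5,6,7,8}: no change => not a revision
Constraint 2 (V + Z = U) on D(V)={3,4,5,6,7,8} D(Z)={3,4,5,6,7,8} D(U)={3,4,5,6,7,8}: V {3,4,5,6,7,8}->{3,4,5}; Z {3,4,5,6,7,8}->{3,4,5}; U {3,4,5,6,7,8}->{6,7,8} => REVISION
Constraint 3 (U != Z) on D(U)={6,7,8} D(Z)={3,4,5}: no change => not a revision
Total revisions = 1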